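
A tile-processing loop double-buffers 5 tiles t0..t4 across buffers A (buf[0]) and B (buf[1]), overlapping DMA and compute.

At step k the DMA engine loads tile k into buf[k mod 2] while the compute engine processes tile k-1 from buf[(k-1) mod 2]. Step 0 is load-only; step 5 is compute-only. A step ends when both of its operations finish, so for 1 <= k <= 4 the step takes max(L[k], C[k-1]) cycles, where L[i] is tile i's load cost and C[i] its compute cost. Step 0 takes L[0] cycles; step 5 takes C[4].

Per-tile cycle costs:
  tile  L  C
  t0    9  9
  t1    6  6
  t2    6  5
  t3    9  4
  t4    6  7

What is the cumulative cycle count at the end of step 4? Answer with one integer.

  0. 9=9c; end=9; A:t0 B:-
  1. max(6,9)=9c; end=18; A:t0 B:t1
  2. max(6,6)=6c; end=24; A:t2 B:t1
  3. max(9,5)=9c; end=33; A:t2 B:t3
  4. max(6,4)=6c; end=39; A:t4 B:t3
  5. 7=7c; end=46; A:t4 B:t3

end_cycle[4] = 39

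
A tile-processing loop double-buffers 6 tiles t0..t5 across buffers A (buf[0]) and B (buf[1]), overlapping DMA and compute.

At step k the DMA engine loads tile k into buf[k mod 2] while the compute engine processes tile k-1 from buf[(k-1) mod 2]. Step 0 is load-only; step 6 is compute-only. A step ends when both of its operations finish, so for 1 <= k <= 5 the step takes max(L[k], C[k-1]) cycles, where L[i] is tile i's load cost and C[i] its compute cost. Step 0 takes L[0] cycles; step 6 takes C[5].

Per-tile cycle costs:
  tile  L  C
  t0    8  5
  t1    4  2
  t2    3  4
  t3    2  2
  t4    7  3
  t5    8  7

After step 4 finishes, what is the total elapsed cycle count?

end_cycle[4] = 27

  0. 8=8c; end=8; A:t0 B:-
  1. max(4,5)=5c; end=13; A:t0 B:t1
  2. max(3,2)=3c; end=16; A:t2 B:t1
  3. max(2,4)=4c; end=20; A:t2 B:t3
  4. max(7,2)=7c; end=27; A:t4 B:t3
  5. max(8,3)=8c; end=35; A:t4 B:t5
  6. 7=7c; end=42; A:t4 B:t5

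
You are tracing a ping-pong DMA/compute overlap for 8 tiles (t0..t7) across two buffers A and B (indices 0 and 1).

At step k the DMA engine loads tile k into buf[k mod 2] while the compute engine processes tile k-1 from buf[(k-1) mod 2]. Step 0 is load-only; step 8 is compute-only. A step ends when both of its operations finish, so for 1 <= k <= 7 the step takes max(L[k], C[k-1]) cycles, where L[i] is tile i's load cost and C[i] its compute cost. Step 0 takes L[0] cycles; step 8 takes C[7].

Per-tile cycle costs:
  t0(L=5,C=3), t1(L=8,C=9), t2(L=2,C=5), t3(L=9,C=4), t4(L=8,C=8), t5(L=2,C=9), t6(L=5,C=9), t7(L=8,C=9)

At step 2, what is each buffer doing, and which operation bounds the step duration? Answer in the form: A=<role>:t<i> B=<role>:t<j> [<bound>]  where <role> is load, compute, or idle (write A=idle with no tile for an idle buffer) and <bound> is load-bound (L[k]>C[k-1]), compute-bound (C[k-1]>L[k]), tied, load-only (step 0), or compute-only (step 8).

step 2: A=load:t2 B=compute:t1 [compute-bound]

  0. 5=5c; end=5; A:t0 B:-
  1. max(8,3)=8c; end=13; A:t0 B:t1
  2. max(2,9)=9c; end=22; A:t2 B:t1
  3. max(9,5)=9c; end=31; A:t2 B:t3
  4. max(8,4)=8c; end=39; A:t4 B:t3
  5. max(2,8)=8c; end=47; A:t4 B:t5
  6. max(5,9)=9c; end=56; A:t6 B:t5
  7. max(8,9)=9c; end=65; A:t6 B:t7
  8. 9=9c; end=74; A:t6 B:t7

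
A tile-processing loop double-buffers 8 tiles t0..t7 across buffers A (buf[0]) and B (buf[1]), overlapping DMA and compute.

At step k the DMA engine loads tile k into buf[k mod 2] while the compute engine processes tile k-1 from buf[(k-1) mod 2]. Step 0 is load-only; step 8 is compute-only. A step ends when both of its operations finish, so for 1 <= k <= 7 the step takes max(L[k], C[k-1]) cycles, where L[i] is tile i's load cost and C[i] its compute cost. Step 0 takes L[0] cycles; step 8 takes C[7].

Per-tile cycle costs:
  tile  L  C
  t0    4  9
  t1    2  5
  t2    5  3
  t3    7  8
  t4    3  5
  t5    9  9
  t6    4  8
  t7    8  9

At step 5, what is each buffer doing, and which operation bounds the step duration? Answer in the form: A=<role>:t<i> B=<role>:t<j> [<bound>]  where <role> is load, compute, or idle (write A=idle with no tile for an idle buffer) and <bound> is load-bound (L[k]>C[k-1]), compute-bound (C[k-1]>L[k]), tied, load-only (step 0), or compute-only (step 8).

step 5: A=compute:t4 B=load:t5 [load-bound]

[0] DMA t0→A (4c) ∥ CU idle ⇒ 4c, clock 4
[1] DMA t1→B (2c) ∥ CU A:t0 (9c) ⇒ 9c, clock 13
[2] DMA t2→A (5c) ∥ CU B:t1 (5c) ⇒ 5c, clock 18
[3] DMA t3→B (7c) ∥ CU A:t2 (3c) ⇒ 7c, clock 25
[4] DMA t4→A (3c) ∥ CU B:t3 (8c) ⇒ 8c, clock 33
[5] DMA t5→B (9c) ∥ CU A:t4 (5c) ⇒ 9c, clock 42
[6] DMA t6→A (4c) ∥ CU B:t5 (9c) ⇒ 9c, clock 51
[7] DMA t7→B (8c) ∥ CU A:t6 (8c) ⇒ 8c, clock 59
[8] DMA idle ∥ CU B:t7 (9c) ⇒ 9c, clock 68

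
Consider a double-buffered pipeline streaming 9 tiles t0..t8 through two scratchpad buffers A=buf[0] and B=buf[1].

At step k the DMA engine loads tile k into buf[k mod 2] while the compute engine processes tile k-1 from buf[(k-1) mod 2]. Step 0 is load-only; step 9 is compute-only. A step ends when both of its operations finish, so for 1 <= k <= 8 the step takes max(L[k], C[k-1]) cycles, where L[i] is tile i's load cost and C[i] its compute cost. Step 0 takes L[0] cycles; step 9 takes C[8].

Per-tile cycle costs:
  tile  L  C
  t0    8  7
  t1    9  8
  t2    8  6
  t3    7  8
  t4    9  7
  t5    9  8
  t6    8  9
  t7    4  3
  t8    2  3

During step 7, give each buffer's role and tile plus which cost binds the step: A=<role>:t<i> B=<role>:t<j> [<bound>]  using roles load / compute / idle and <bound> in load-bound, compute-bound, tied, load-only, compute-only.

step 7: A=compute:t6 B=load:t7 [compute-bound]

step 0: L[0]=8 → dur=8, Σ=8 | A=load:t0 B=idle [load-only]
step 1: L[1]=9 C[0]=7 → dur=9, Σ=17 | A=compute:t0 B=load:t1 [load-bound]
step 2: L[2]=8 C[1]=8 → dur=8, Σ=25 | A=load:t2 B=compute:t1 [tied]
step 3: L[3]=7 C[2]=6 → dur=7, Σ=32 | A=compute:t2 B=load:t3 [load-bound]
step 4: L[4]=9 C[3]=8 → dur=9, Σ=41 | A=load:t4 B=compute:t3 [load-bound]
step 5: L[5]=9 C[4]=7 → dur=9, Σ=50 | A=compute:t4 B=load:t5 [load-bound]
step 6: L[6]=8 C[5]=8 → dur=8, Σ=58 | A=load:t6 B=compute:t5 [tied]
step 7: L[7]=4 C[6]=9 → dur=9, Σ=67 | A=compute:t6 B=load:t7 [compute-bound]
step 8: L[8]=2 C[7]=3 → dur=3, Σ=70 | A=load:t8 B=compute:t7 [compute-bound]
step 9: C[8]=3 → dur=3, Σ=73 | A=compute:t8 B=idle [compute-only]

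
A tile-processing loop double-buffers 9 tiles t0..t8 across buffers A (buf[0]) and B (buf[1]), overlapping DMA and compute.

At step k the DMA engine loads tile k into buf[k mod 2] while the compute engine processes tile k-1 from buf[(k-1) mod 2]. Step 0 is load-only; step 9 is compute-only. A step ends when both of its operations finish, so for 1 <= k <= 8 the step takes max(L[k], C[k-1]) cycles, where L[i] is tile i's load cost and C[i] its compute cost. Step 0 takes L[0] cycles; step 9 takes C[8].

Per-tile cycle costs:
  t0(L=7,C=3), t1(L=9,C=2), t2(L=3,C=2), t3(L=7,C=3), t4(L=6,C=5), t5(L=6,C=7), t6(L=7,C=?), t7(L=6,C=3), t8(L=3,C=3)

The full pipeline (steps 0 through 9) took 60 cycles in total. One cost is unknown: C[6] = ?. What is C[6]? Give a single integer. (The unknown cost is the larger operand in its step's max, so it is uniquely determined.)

step 0 | dur = L[0]=7 = 7
step 1 | dur = max(L[1]=9, C[0]=3) = 9
step 2 | dur = max(L[2]=3, C[1]=2) = 3
step 3 | dur = max(L[3]=7, C[2]=2) = 7
step 4 | dur = max(L[4]=6, C[3]=3) = 6
step 5 | dur = max(L[5]=6, C[4]=5) = 6
step 6 | dur = max(L[6]=7, C[5]=7) = 7
step 7 | dur = max(L[7]=6, C[6]=?) = C[6]  (unknown; binding)
step 8 | dur = max(L[8]=3, C[7]=3) = 3
step 9 | dur = C[8]=3 = 3
sum of known step durations = 51
dur[7] = total - known = 60 - 51 = 9
C[6] is the binding max in step 7, so C[6] = dur[7] = 9

C[6] = 9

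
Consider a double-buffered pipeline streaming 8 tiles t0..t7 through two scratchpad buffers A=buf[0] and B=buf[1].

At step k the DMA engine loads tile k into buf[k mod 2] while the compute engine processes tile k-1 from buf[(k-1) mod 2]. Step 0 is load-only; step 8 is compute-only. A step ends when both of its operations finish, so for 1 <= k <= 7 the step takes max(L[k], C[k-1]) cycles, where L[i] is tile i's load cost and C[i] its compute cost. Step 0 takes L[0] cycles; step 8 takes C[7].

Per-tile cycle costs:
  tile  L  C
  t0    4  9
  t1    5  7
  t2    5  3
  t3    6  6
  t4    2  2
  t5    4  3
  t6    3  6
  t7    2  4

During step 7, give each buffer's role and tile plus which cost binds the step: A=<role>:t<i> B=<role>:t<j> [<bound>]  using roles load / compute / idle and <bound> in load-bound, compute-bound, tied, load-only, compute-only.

step 7: A=compute:t6 B=load:t7 [compute-bound]

[0] DMA t0→A (4c) ∥ CU idle ⇒ 4c, clock 4
[1] DMA t1→B (5c) ∥ CU A:t0 (9c) ⇒ 9c, clock 13
[2] DMA t2→A (5c) ∥ CU B:t1 (7c) ⇒ 7c, clock 20
[3] DMA t3→B (6c) ∥ CU A:t2 (3c) ⇒ 6c, clock 26
[4] DMA t4→A (2c) ∥ CU B:t3 (6c) ⇒ 6c, clock 32
[5] DMA t5→B (4c) ∥ CU A:t4 (2c) ⇒ 4c, clock 36
[6] DMA t6→A (3c) ∥ CU B:t5 (3c) ⇒ 3c, clock 39
[7] DMA t7→B (2c) ∥ CU A:t6 (6c) ⇒ 6c, clock 45
[8] DMA idle ∥ CU B:t7 (4c) ⇒ 4c, clock 49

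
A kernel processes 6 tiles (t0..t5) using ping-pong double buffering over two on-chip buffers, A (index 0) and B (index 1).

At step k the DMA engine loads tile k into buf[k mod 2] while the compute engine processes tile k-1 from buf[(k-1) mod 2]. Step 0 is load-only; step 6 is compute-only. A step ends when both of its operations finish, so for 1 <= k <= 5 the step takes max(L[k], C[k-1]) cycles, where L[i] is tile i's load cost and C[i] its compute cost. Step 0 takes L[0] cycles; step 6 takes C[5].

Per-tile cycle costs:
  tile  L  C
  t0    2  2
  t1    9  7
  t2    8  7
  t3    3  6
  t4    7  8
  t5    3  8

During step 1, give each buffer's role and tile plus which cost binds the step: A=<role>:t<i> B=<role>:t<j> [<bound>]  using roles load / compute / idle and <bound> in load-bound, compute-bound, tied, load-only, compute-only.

  0. 2=2c; end=2; A:t0 B:-
  1. max(9,2)=9c; end=11; A:t0 B:t1
  2. max(8,7)=8c; end=19; A:t2 B:t1
  3. max(3,7)=7c; end=26; A:t2 B:t3
  4. max(7,6)=7c; end=33; A:t4 B:t3
  5. max(3,8)=8c; end=41; A:t4 B:t5
  6. 8=8c; end=49; A:t4 B:t5

step 1: A=compute:t0 B=load:t1 [load-bound]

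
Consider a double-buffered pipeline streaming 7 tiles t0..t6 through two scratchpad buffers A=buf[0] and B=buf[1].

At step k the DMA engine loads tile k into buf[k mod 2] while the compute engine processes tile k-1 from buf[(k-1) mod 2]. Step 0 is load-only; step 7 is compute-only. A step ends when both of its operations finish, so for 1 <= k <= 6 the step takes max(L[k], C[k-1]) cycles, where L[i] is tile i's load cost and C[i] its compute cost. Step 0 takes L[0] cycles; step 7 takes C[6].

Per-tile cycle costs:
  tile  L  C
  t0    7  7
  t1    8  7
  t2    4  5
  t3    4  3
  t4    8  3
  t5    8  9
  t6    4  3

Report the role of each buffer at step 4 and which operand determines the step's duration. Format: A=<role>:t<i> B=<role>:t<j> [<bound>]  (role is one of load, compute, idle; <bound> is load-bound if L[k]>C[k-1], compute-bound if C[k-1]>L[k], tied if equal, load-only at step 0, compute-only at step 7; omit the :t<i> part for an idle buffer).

step 4: A=load:t4 B=compute:t3 [load-bound]

[0] DMA t0→A (7c) ∥ CU idle ⇒ 7c, clock 7
[1] DMA t1→B (8c) ∥ CU A:t0 (7c) ⇒ 8c, clock 15
[2] DMA t2→A (4c) ∥ CU B:t1 (7c) ⇒ 7c, clock 22
[3] DMA t3→B (4c) ∥ CU A:t2 (5c) ⇒ 5c, clock 27
[4] DMA t4→A (8c) ∥ CU B:t3 (3c) ⇒ 8c, clock 35
[5] DMA t5→B (8c) ∥ CU A:t4 (3c) ⇒ 8c, clock 43
[6] DMA t6→A (4c) ∥ CU B:t5 (9c) ⇒ 9c, clock 52
[7] DMA idle ∥ CU A:t6 (3c) ⇒ 3c, clock 55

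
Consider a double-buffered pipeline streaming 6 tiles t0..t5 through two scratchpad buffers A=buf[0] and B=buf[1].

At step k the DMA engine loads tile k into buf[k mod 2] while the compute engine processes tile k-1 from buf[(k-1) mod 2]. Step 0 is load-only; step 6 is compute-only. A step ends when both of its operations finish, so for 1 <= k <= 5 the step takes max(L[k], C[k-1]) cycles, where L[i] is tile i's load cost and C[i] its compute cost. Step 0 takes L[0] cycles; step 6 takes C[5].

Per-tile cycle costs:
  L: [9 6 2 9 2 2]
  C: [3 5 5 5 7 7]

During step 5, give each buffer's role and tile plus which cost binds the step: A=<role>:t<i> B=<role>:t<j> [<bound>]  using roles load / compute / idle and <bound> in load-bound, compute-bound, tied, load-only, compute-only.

[0] DMA t0→A (9c) ∥ CU idle ⇒ 9c, clock 9
[1] DMA t1→B (6c) ∥ CU A:t0 (3c) ⇒ 6c, clock 15
[2] DMA t2→A (2c) ∥ CU B:t1 (5c) ⇒ 5c, clock 20
[3] DMA t3→B (9c) ∥ CU A:t2 (5c) ⇒ 9c, clock 29
[4] DMA t4→A (2c) ∥ CU B:t3 (5c) ⇒ 5c, clock 34
[5] DMA t5→B (2c) ∥ CU A:t4 (7c) ⇒ 7c, clock 41
[6] DMA idle ∥ CU B:t5 (7c) ⇒ 7c, clock 48

step 5: A=compute:t4 B=load:t5 [compute-bound]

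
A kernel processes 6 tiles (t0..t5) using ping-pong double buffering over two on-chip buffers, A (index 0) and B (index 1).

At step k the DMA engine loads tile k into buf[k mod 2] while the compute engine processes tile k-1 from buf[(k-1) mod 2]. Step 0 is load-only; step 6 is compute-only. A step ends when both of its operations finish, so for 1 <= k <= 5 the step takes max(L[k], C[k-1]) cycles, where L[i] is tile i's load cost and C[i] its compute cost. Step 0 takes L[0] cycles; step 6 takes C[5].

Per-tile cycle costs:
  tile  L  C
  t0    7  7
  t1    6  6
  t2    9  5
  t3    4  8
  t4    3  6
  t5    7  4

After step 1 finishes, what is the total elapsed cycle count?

end_cycle[1] = 14

[0] DMA t0→A (7c) ∥ CU idle ⇒ 7c, clock 7
[1] DMA t1→B (6c) ∥ CU A:t0 (7c) ⇒ 7c, clock 14
[2] DMA t2→A (9c) ∥ CU B:t1 (6c) ⇒ 9c, clock 23
[3] DMA t3→B (4c) ∥ CU A:t2 (5c) ⇒ 5c, clock 28
[4] DMA t4→A (3c) ∥ CU B:t3 (8c) ⇒ 8c, clock 36
[5] DMA t5→B (7c) ∥ CU A:t4 (6c) ⇒ 7c, clock 43
[6] DMA idle ∥ CU B:t5 (4c) ⇒ 4c, clock 47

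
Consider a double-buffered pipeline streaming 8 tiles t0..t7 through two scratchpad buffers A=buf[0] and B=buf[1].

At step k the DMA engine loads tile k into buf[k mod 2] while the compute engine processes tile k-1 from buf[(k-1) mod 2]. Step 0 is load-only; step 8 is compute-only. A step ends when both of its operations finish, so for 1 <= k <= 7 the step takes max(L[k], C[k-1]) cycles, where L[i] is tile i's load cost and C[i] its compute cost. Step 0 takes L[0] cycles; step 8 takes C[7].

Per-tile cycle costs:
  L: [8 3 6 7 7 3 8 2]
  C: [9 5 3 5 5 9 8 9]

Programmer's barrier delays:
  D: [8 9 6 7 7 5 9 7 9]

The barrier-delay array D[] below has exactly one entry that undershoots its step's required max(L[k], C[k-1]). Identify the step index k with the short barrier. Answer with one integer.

hazard at step 7

step 0: need L[0]=8 = 8; D[0]=8 ok
step 1: need max(L[1]=3,C[0]=9) = 9; D[1]=9 ok
step 2: need max(L[2]=6,C[1]=5) = 6; D[2]=6 ok
step 3: need max(L[3]=7,C[2]=3) = 7; D[3]=7 ok
step 4: need max(L[4]=7,C[3]=5) = 7; D[4]=7 ok
step 5: need max(L[5]=3,C[4]=5) = 5; D[5]=5 ok
step 6: need max(L[6]=8,C[5]=9) = 9; D[6]=9 ok
step 7: need max(L[7]=2,C[6]=8) = 8; D[7]=7 SHORT
step 8: need C[7]=9 = 9; D[8]=9 ok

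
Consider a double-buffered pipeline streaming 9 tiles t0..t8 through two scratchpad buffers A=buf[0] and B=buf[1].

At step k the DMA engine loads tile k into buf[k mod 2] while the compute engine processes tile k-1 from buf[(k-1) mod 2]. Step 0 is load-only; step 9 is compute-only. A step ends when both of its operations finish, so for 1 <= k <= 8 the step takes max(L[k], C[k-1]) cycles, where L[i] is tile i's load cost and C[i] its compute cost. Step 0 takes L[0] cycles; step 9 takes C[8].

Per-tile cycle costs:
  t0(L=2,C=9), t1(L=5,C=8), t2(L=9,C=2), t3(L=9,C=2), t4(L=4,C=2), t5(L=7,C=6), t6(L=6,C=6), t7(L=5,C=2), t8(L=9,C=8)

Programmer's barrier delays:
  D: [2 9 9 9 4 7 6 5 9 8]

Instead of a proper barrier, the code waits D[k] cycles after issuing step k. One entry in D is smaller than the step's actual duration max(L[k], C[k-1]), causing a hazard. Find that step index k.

hazard at step 7

[0] required=L[0]=2=2 vs D=2 ok
[1] required=max(L[1]=5,C[0]=9)=9 vs D=9 ok
[2] required=max(L[2]=9,C[1]=8)=9 vs D=9 ok
[3] required=max(L[3]=9,C[2]=2)=9 vs D=9 ok
[4] required=max(L[4]=4,C[3]=2)=4 vs D=4 ok
[5] required=max(L[5]=7,C[4]=2)=7 vs D=7 ok
[6] required=max(L[6]=6,C[5]=6)=6 vs D=6 ok
[7] required=max(L[7]=5,C[6]=6)=6 vs D=5 SHORT
[8] required=max(L[8]=9,C[7]=2)=9 vs D=9 ok
[9] required=C[8]=8=8 vs D=8 ok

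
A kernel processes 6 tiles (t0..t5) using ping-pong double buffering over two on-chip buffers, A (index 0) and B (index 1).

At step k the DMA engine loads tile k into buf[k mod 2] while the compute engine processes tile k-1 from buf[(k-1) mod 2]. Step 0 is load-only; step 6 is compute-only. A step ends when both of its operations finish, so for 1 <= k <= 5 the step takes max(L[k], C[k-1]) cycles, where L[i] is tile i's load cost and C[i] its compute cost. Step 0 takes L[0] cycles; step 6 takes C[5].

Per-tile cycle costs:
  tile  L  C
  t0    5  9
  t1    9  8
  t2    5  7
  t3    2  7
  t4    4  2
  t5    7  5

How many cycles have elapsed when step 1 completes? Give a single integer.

end_cycle[1] = 14

step 0: L[0]=5 → dur=5, Σ=5 | A=load:t0 B=idle [load-only]
step 1: L[1]=9 C[0]=9 → dur=9, Σ=14 | A=compute:t0 B=load:t1 [tied]
step 2: L[2]=5 C[1]=8 → dur=8, Σ=22 | A=load:t2 B=compute:t1 [compute-bound]
step 3: L[3]=2 C[2]=7 → dur=7, Σ=29 | A=compute:t2 B=load:t3 [compute-bound]
step 4: L[4]=4 C[3]=7 → dur=7, Σ=36 | A=load:t4 B=compute:t3 [compute-bound]
step 5: L[5]=7 C[4]=2 → dur=7, Σ=43 | A=compute:t4 B=load:t5 [load-bound]
step 6: C[5]=5 → dur=5, Σ=48 | A=idle B=compute:t5 [compute-only]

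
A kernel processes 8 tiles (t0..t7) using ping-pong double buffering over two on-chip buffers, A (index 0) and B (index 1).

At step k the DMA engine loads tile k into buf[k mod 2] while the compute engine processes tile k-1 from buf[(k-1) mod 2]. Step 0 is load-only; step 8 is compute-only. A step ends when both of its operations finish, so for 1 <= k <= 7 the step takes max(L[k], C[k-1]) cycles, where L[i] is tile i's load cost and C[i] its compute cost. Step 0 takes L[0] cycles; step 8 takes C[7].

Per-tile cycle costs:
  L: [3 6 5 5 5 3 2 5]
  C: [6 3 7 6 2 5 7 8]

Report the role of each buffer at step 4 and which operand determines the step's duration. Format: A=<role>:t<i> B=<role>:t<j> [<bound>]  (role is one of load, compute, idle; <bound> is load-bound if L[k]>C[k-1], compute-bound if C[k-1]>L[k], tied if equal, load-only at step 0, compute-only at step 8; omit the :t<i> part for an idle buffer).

step 4: A=load:t4 B=compute:t3 [compute-bound]

k=0 load=t0/3c comp=- wait=3 total=3
k=1 load=t1/6c comp=t0/6c wait=6 total=9
k=2 load=t2/5c comp=t1/3c wait=5 total=14
k=3 load=t3/5c comp=t2/7c wait=7 total=21
k=4 load=t4/5c comp=t3/6c wait=6 total=27
k=5 load=t5/3c comp=t4/2c wait=3 total=30
k=6 load=t6/2c comp=t5/5c wait=5 total=35
k=7 load=t7/5c comp=t6/7c wait=7 total=42
k=8 load=- comp=t7/8c wait=8 total=50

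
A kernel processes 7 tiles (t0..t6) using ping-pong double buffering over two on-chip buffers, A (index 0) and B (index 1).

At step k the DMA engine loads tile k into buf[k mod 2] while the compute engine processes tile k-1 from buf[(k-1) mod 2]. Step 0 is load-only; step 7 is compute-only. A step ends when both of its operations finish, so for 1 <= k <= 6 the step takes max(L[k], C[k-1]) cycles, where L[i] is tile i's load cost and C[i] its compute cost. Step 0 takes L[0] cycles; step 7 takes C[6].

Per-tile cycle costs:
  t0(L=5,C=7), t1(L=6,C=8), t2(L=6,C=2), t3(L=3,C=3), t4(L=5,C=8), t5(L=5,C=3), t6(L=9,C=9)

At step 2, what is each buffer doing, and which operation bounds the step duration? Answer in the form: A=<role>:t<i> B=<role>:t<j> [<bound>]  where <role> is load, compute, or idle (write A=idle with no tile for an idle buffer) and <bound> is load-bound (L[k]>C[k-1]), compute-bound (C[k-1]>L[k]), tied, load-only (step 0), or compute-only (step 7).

k=0 load=t0/5c comp=- wait=5 total=5
k=1 load=t1/6c comp=t0/7c wait=7 total=12
k=2 load=t2/6c comp=t1/8c wait=8 total=20
k=3 load=t3/3c comp=t2/2c wait=3 total=23
k=4 load=t4/5c comp=t3/3c wait=5 total=28
k=5 load=t5/5c comp=t4/8c wait=8 total=36
k=6 load=t6/9c comp=t5/3c wait=9 total=45
k=7 load=- comp=t6/9c wait=9 total=54

step 2: A=load:t2 B=compute:t1 [compute-bound]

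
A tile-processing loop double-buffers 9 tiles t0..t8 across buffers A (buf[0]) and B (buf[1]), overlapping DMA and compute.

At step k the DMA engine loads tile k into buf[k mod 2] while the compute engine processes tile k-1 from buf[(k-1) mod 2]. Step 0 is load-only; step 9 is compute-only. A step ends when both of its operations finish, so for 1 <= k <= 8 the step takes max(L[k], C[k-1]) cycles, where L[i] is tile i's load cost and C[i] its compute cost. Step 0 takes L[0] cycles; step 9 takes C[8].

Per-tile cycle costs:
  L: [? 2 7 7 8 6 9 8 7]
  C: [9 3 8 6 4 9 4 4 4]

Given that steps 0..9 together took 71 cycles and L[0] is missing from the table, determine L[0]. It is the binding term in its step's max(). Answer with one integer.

step 0 | dur = L[0]=? = L[0]  (unknown; binding)
step 1 | dur = max(L[1]=2, C[0]=9) = 9
step 2 | dur = max(L[2]=7, C[1]=3) = 7
step 3 | dur = max(L[3]=7, C[2]=8) = 8
step 4 | dur = max(L[4]=8, C[3]=6) = 8
step 5 | dur = max(L[5]=6, C[4]=4) = 6
step 6 | dur = max(L[6]=9, C[5]=9) = 9
step 7 | dur = max(L[7]=8, C[6]=4) = 8
step 8 | dur = max(L[8]=7, C[7]=4) = 7
step 9 | dur = C[8]=4 = 4
sum of known step durations = 66
dur[0] = total - known = 71 - 66 = 5
L[0] is the binding max in step 0, so L[0] = dur[0] = 5

L[0] = 5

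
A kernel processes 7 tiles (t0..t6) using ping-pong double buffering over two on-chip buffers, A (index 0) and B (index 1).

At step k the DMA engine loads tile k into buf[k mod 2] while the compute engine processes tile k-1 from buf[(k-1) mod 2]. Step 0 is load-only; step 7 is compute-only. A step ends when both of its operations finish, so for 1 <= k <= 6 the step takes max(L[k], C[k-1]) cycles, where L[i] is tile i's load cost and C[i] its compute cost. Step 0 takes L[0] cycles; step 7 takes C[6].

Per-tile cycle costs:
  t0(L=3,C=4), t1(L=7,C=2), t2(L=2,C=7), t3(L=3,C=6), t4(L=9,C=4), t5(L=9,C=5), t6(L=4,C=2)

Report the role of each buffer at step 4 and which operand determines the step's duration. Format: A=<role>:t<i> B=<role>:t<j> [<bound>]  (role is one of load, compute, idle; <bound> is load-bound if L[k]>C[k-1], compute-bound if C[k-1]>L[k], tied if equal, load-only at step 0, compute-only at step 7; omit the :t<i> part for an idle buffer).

step 4: A=load:t4 B=compute:t3 [load-bound]

[0] DMA t0→A (3c) ∥ CU idle ⇒ 3c, clock 3
[1] DMA t1→B (7c) ∥ CU A:t0 (4c) ⇒ 7c, clock 10
[2] DMA t2→A (2c) ∥ CU B:t1 (2c) ⇒ 2c, clock 12
[3] DMA t3→B (3c) ∥ CU A:t2 (7c) ⇒ 7c, clock 19
[4] DMA t4→A (9c) ∥ CU B:t3 (6c) ⇒ 9c, clock 28
[5] DMA t5→B (9c) ∥ CU A:t4 (4c) ⇒ 9c, clock 37
[6] DMA t6→A (4c) ∥ CU B:t5 (5c) ⇒ 5c, clock 42
[7] DMA idle ∥ CU A:t6 (2c) ⇒ 2c, clock 44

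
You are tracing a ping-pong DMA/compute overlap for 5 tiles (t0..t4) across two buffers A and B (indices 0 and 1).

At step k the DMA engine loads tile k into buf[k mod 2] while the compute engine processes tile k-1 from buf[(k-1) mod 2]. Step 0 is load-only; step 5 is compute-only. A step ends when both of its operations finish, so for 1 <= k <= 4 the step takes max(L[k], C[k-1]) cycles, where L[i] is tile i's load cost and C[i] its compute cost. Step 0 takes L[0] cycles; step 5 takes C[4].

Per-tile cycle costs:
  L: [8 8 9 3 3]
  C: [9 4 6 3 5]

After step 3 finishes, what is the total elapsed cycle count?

step 0: L[0]=8 → dur=8, Σ=8 | A=load:t0 B=idle [load-only]
step 1: L[1]=8 C[0]=9 → dur=9, Σ=17 | A=compute:t0 B=load:t1 [compute-bound]
step 2: L[2]=9 C[1]=4 → dur=9, Σ=26 | A=load:t2 B=compute:t1 [load-bound]
step 3: L[3]=3 C[2]=6 → dur=6, Σ=32 | A=compute:t2 B=load:t3 [compute-bound]
step 4: L[4]=3 C[3]=3 → dur=3, Σ=35 | A=load:t4 B=compute:t3 [tied]
step 5: C[4]=5 → dur=5, Σ=40 | A=compute:t4 B=idle [compute-only]

end_cycle[3] = 32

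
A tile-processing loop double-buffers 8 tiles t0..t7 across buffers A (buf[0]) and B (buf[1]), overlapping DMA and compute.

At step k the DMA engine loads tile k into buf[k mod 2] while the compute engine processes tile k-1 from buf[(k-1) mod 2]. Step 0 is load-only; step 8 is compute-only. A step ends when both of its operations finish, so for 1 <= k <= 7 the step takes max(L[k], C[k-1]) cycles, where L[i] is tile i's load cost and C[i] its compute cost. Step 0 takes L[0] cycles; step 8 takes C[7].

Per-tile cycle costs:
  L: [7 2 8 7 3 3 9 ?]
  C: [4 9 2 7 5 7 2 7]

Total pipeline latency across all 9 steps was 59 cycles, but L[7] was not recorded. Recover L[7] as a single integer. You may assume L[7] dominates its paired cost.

step 0 → dur = L[0]=7 = 7
step 1 → dur = max(L[1]=2, C[0]=4) = 4
step 2 → dur = max(L[2]=8, C[1]=9) = 9
step 3 → dur = max(L[3]=7, C[2]=2) = 7
step 4 → dur = max(L[4]=3, C[3]=7) = 7
step 5 → dur = max(L[5]=3, C[4]=5) = 5
step 6 → dur = max(L[6]=9, C[5]=7) = 9
step 7 → dur = max(L[7]=?, C[6]=2) = L[7]  (unknown; binding)
step 8 → dur = C[7]=7 = 7
sum of known step durations = 55
dur[7] = total - known = 59 - 55 = 4
L[7] is the binding max in step 7, so L[7] = dur[7] = 4

L[7] = 4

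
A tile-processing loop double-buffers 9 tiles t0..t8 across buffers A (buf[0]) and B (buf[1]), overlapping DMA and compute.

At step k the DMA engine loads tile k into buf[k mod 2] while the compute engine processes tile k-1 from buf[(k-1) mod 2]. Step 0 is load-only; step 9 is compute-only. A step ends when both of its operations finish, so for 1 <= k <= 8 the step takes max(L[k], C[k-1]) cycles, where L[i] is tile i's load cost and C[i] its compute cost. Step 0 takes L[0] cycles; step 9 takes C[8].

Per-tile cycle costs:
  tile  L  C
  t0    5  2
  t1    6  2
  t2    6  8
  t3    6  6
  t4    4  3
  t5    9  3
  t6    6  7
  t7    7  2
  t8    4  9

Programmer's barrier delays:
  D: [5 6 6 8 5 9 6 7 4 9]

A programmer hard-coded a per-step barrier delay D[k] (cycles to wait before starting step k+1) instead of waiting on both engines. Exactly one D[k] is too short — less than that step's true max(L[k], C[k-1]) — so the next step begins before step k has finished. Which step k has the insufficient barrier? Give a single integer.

hazard at step 4

step 0: need L[0]=5 = 5; D[0]=5 ok
step 1: need max(L[1]=6,C[0]=2) = 6; D[1]=6 ok
step 2: need max(L[2]=6,C[1]=2) = 6; D[2]=6 ok
step 3: need max(L[3]=6,C[2]=8) = 8; D[3]=8 ok
step 4: need max(L[4]=4,C[3]=6) = 6; D[4]=5 SHORT
step 5: need max(L[5]=9,C[4]=3) = 9; D[5]=9 ok
step 6: need max(L[6]=6,C[5]=3) = 6; D[6]=6 ok
step 7: need max(L[7]=7,C[6]=7) = 7; D[7]=7 ok
step 8: need max(L[8]=4,C[7]=2) = 4; D[8]=4 ok
step 9: need C[8]=9 = 9; D[9]=9 ok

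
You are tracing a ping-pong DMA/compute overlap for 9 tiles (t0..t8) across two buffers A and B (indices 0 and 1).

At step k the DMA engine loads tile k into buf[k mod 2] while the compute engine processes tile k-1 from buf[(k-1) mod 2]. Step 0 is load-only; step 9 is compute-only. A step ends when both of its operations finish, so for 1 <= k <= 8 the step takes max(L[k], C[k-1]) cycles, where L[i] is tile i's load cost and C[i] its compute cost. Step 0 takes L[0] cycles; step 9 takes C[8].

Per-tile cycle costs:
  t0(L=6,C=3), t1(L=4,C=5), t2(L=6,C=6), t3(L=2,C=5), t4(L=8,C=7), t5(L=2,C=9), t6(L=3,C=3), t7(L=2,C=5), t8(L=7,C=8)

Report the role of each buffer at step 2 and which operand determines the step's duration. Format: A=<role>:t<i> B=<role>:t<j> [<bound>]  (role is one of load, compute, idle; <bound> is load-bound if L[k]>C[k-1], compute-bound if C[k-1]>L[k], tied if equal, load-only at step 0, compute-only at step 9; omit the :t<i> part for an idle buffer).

step 2: A=load:t2 B=compute:t1 [load-bound]

[0] DMA t0→A (6c) ∥ CU idle ⇒ 6c, clock 6
[1] DMA t1→B (4c) ∥ CU A:t0 (3c) ⇒ 4c, clock 10
[2] DMA t2→A (6c) ∥ CU B:t1 (5c) ⇒ 6c, clock 16
[3] DMA t3→B (2c) ∥ CU A:t2 (6c) ⇒ 6c, clock 22
[4] DMA t4→A (8c) ∥ CU B:t3 (5c) ⇒ 8c, clock 30
[5] DMA t5→B (2c) ∥ CU A:t4 (7c) ⇒ 7c, clock 37
[6] DMA t6→A (3c) ∥ CU B:t5 (9c) ⇒ 9c, clock 46
[7] DMA t7→B (2c) ∥ CU A:t6 (3c) ⇒ 3c, clock 49
[8] DMA t8→A (7c) ∥ CU B:t7 (5c) ⇒ 7c, clock 56
[9] DMA idle ∥ CU A:t8 (8c) ⇒ 8c, clock 64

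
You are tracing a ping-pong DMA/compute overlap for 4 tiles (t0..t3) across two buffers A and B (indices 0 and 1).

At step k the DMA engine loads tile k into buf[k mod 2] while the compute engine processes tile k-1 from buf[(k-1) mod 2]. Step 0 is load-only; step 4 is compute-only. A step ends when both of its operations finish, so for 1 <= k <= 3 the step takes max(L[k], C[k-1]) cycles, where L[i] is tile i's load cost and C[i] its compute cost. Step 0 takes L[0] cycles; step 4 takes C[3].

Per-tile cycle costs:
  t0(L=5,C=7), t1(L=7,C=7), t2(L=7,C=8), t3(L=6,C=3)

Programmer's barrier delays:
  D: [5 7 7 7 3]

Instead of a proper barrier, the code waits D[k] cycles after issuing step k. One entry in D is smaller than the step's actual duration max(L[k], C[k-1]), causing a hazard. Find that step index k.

hazard at step 3

[0] required=L[0]=5=5 vs D=5 ok
[1] required=max(L[1]=7,C[0]=7)=7 vs D=7 ok
[2] required=max(L[2]=7,C[1]=7)=7 vs D=7 ok
[3] required=max(L[3]=6,C[2]=8)=8 vs D=7 SHORT
[4] required=C[3]=3=3 vs D=3 ok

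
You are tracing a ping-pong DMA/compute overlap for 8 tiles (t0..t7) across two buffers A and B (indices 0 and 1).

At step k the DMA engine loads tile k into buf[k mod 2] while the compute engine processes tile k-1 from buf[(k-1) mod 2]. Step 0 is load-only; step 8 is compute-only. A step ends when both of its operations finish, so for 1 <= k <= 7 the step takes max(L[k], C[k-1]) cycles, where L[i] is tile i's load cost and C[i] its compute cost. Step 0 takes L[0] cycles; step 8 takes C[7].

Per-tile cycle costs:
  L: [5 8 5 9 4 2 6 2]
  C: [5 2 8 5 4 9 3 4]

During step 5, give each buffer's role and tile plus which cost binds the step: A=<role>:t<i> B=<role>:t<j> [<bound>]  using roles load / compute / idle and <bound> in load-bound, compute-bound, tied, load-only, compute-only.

step 5: A=compute:t4 B=load:t5 [compute-bound]

[0] DMA t0→A (5c) ∥ CU idle ⇒ 5c, clock 5
[1] DMA t1→B (8c) ∥ CU A:t0 (5c) ⇒ 8c, clock 13
[2] DMA t2→A (5c) ∥ CU B:t1 (2c) ⇒ 5c, clock 18
[3] DMA t3→B (9c) ∥ CU A:t2 (8c) ⇒ 9c, clock 27
[4] DMA t4→A (4c) ∥ CU B:t3 (5c) ⇒ 5c, clock 32
[5] DMA t5→B (2c) ∥ CU A:t4 (4c) ⇒ 4c, clock 36
[6] DMA t6→A (6c) ∥ CU B:t5 (9c) ⇒ 9c, clock 45
[7] DMA t7→B (2c) ∥ CU A:t6 (3c) ⇒ 3c, clock 48
[8] DMA idle ∥ CU B:t7 (4c) ⇒ 4c, clock 52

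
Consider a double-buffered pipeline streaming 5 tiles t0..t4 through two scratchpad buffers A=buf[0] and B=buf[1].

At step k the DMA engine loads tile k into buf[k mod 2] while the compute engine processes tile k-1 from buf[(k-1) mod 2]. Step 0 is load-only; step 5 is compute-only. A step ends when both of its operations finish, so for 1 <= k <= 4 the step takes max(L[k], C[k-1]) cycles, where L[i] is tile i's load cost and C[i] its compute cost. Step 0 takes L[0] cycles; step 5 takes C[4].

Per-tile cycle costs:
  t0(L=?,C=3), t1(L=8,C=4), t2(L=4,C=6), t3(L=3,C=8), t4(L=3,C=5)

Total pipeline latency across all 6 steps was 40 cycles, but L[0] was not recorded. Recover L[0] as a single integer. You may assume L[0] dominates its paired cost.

step 0: dur = L[0]=? = L[0]  (unknown; binding)
step 1: dur = max(L[1]=8, C[0]=3) = 8
step 2: dur = max(L[2]=4, C[1]=4) = 4
step 3: dur = max(L[3]=3, C[2]=6) = 6
step 4: dur = max(L[4]=3, C[3]=8) = 8
step 5: dur = C[4]=5 = 5
sum of known step durations = 31
dur[0] = total - known = 40 - 31 = 9
L[0] is the binding max in step 0, so L[0] = dur[0] = 9

L[0] = 9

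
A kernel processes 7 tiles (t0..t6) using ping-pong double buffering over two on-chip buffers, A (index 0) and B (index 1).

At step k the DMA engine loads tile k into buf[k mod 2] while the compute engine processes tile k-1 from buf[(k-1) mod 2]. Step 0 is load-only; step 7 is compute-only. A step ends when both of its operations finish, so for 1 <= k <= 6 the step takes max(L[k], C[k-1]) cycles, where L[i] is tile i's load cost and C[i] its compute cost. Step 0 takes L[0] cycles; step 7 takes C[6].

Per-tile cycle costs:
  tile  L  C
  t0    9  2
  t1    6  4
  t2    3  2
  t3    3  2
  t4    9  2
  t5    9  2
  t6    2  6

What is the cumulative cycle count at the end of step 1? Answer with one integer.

k=0 load=t0/9c comp=- wait=9 total=9
k=1 load=t1/6c comp=t0/2c wait=6 total=15
k=2 load=t2/3c comp=t1/4c wait=4 total=19
k=3 load=t3/3c comp=t2/2c wait=3 total=22
k=4 load=t4/9c comp=t3/2c wait=9 total=31
k=5 load=t5/9c comp=t4/2c wait=9 total=40
k=6 load=t6/2c comp=t5/2c wait=2 total=42
k=7 load=- comp=t6/6c wait=6 total=48

end_cycle[1] = 15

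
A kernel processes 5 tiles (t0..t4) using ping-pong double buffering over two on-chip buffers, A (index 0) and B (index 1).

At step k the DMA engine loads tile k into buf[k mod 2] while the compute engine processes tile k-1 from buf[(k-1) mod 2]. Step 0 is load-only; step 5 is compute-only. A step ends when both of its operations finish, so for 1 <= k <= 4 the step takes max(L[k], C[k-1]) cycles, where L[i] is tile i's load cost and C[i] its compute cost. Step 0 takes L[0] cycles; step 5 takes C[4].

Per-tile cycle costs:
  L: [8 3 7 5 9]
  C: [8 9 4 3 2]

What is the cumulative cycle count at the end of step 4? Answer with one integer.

end_cycle[4] = 39

[0] DMA t0→A (8c) ∥ CU idle ⇒ 8c, clock 8
[1] DMA t1→B (3c) ∥ CU A:t0 (8c) ⇒ 8c, clock 16
[2] DMA t2→A (7c) ∥ CU B:t1 (9c) ⇒ 9c, clock 25
[3] DMA t3→B (5c) ∥ CU A:t2 (4c) ⇒ 5c, clock 30
[4] DMA t4→A (9c) ∥ CU B:t3 (3c) ⇒ 9c, clock 39
[5] DMA idle ∥ CU A:t4 (2c) ⇒ 2c, clock 41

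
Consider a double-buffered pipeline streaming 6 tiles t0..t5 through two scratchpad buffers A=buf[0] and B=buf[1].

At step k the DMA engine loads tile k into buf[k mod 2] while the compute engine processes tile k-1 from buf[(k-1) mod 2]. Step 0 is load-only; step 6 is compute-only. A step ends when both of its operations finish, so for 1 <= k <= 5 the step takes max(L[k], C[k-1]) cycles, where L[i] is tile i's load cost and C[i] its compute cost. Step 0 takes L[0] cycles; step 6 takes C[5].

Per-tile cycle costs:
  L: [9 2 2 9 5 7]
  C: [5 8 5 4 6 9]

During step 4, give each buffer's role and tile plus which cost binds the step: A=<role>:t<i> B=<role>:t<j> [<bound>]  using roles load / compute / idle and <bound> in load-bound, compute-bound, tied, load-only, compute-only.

step 4: A=load:t4 B=compute:t3 [load-bound]

step 0: L[0]=9 → dur=9, Σ=9 | A=load:t0 B=idle [load-only]
step 1: L[1]=2 C[0]=5 → dur=5, Σ=14 | A=compute:t0 B=load:t1 [compute-bound]
step 2: L[2]=2 C[1]=8 → dur=8, Σ=22 | A=load:t2 B=compute:t1 [compute-bound]
step 3: L[3]=9 C[2]=5 → dur=9, Σ=31 | A=compute:t2 B=load:t3 [load-bound]
step 4: L[4]=5 C[3]=4 → dur=5, Σ=36 | A=load:t4 B=compute:t3 [load-bound]
step 5: L[5]=7 C[4]=6 → dur=7, Σ=43 | A=compute:t4 B=load:t5 [load-bound]
step 6: C[5]=9 → dur=9, Σ=52 | A=idle B=compute:t5 [compute-only]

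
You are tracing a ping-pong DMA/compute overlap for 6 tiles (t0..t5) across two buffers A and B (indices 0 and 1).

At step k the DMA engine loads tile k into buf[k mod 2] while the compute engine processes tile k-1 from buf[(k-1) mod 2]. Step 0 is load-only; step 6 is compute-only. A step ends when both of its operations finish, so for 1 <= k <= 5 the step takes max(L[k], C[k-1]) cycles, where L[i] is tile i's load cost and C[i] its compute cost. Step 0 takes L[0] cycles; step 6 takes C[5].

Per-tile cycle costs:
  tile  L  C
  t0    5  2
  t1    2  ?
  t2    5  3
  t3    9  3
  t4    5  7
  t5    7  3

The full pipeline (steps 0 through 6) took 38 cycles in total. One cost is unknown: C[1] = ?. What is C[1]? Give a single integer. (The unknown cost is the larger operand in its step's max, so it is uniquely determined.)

C[1] = 7

step 0 → dur = L[0]=5 = 5
step 1 → dur = max(L[1]=2, C[0]=2) = 2
step 2 → dur = max(L[2]=5, C[1]=?) = C[1]  (unknown; binding)
step 3 → dur = max(L[3]=9, C[2]=3) = 9
step 4 → dur = max(L[4]=5, C[3]=3) = 5
step 5 → dur = max(L[5]=7, C[4]=7) = 7
step 6 → dur = C[5]=3 = 3
sum of known step durations = 31
dur[2] = total - known = 38 - 31 = 7
C[1] is the binding max in step 2, so C[1] = dur[2] = 7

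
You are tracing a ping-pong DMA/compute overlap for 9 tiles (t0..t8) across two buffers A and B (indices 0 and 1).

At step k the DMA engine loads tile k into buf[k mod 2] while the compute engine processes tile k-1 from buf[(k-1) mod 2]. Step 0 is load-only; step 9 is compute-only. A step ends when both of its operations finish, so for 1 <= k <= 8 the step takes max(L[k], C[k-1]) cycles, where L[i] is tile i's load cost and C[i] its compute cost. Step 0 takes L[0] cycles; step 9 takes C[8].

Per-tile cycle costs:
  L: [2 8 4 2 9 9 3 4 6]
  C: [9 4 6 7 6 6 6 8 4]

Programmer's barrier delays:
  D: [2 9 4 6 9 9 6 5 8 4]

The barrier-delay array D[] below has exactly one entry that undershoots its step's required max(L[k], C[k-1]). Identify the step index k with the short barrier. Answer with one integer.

hazard at step 7

k=0 barrier L[0]=2→2c, D[0]=2 ok
k=1 barrier max(L[1]=8,C[0]=9)→9c, D[1]=9 ok
k=2 barrier max(L[2]=4,C[1]=4)→4c, D[2]=4 ok
k=3 barrier max(L[3]=2,C[2]=6)→6c, D[3]=6 ok
k=4 barrier max(L[4]=9,C[3]=7)→9c, D[4]=9 ok
k=5 barrier max(L[5]=9,C[4]=6)→9c, D[5]=9 ok
k=6 barrier max(L[6]=3,C[5]=6)→6c, D[6]=6 ok
k=7 barrier max(L[7]=4,C[6]=6)→6c, D[7]=5 SHORT
k=8 barrier max(L[8]=6,C[7]=8)→8c, D[8]=8 ok
k=9 barrier C[8]=4→4c, D[9]=4 ok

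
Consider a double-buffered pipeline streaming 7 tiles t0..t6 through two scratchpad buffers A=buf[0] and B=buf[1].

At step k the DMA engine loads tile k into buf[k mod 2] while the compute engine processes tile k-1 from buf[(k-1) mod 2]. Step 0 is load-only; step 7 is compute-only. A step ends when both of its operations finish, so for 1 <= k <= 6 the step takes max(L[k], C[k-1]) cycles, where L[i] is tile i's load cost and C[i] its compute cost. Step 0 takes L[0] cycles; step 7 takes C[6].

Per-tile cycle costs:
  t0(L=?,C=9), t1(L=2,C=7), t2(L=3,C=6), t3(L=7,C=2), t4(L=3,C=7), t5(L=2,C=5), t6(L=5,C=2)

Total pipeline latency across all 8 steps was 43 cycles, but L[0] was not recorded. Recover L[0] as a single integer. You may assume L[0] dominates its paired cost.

L[0] = 3

step 0 = dur = L[0]=? = L[0]  (unknown; binding)
step 1 = dur = max(L[1]=2, C[0]=9) = 9
step 2 = dur = max(L[2]=3, C[1]=7) = 7
step 3 = dur = max(L[3]=7, C[2]=6) = 7
step 4 = dur = max(L[4]=3, C[3]=2) = 3
step 5 = dur = max(L[5]=2, C[4]=7) = 7
step 6 = dur = max(L[6]=5, C[5]=5) = 5
step 7 = dur = C[6]=2 = 2
sum of known step durations = 40
dur[0] = total - known = 43 - 40 = 3
L[0] is the binding max in step 0, so L[0] = dur[0] = 3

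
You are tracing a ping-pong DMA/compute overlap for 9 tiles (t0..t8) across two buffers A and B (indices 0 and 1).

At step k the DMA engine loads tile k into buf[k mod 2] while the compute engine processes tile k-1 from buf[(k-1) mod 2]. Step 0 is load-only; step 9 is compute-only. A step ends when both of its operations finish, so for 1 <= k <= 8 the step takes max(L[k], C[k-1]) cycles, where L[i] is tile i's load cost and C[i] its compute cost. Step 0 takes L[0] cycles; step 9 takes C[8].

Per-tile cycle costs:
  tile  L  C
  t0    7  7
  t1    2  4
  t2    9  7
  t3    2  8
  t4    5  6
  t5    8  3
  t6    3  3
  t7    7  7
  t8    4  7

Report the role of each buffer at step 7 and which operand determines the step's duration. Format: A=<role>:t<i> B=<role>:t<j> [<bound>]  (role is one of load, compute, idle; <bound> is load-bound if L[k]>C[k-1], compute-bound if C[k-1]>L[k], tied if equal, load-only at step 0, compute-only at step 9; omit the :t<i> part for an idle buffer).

step 7: A=compute:t6 B=load:t7 [load-bound]

step 0: L[0]=7 → dur=7, Σ=7 | A=load:t0 B=idle [load-only]
step 1: L[1]=2 C[0]=7 → dur=7, Σ=14 | A=compute:t0 B=load:t1 [compute-bound]
step 2: L[2]=9 C[1]=4 → dur=9, Σ=23 | A=load:t2 B=compute:t1 [load-bound]
step 3: L[3]=2 C[2]=7 → dur=7, Σ=30 | A=compute:t2 B=load:t3 [compute-bound]
step 4: L[4]=5 C[3]=8 → dur=8, Σ=38 | A=load:t4 B=compute:t3 [compute-bound]
step 5: L[5]=8 C[4]=6 → dur=8, Σ=46 | A=compute:t4 B=load:t5 [load-bound]
step 6: L[6]=3 C[5]=3 → dur=3, Σ=49 | A=load:t6 B=compute:t5 [tied]
step 7: L[7]=7 C[6]=3 → dur=7, Σ=56 | A=compute:t6 B=load:t7 [load-bound]
step 8: L[8]=4 C[7]=7 → dur=7, Σ=63 | A=load:t8 B=compute:t7 [compute-bound]
step 9: C[8]=7 → dur=7, Σ=70 | A=compute:t8 B=idle [compute-only]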